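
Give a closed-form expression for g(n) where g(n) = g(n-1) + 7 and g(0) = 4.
Recurrence: g(n) = g(n-1) + 7, initial: g(0) = 4.
Each step adds 7, so g(n) = g(0) + 7n = 7n + 4.

g(n) = 7n + 4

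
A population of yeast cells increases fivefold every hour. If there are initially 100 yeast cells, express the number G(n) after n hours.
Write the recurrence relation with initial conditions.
Each hour multiplies the count by 5, so the count after n hours depends only on the count after n-1 hours: G(n) = 5 × G(n-1). The starting count gives G(0) = 100.
Unrolling n times gives the closed form G(n) = 100 × 5ⁿ.

G(n) = 5 × G(n-1), G(0) = 100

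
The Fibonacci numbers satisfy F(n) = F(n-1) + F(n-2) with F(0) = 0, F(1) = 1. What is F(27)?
Computing the sequence terms:
0, 1, 1, 2, 3, 5, 8, 13, 21, 34, 55, 89, 144, 233, 377, 610, 987, 1597, 2584, 4181, 6765, 10946, 17711, 28657, 46368, 75025, 121393, 196418

196418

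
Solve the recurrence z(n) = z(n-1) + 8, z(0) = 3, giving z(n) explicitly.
Recurrence: z(n) = z(n-1) + 8, initial: z(0) = 3.
Each step adds 8, so z(n) = z(0) + 8n = 8n + 3.

z(n) = 8n + 3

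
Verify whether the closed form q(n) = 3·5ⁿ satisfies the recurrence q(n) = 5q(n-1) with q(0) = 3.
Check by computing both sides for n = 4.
From the recurrence with q(0) = 3:
  q(0) = 3, q(1) = 15, q(2) = 75, q(3) = 375, q(4) = 1875
  so the recurrence gives q(4) = 1875.
From the proposed closed form q(n) = 3·5ⁿ:
  q(4) = 1875.
Both sides give 1875 at n = 4, and the initial condition(s) match, so the closed form is consistent.

Yes, the closed form is correct.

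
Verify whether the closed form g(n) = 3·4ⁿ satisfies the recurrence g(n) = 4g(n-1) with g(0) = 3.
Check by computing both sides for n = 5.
From the recurrence with g(0) = 3:
  g(0) = 3, g(1) = 12, g(2) = 48, g(3) = 192, g(4) = 768, g(5) = 3072
  so the recurrence gives g(5) = 3072.
From the proposed closed form g(n) = 3·4ⁿ:
  g(5) = 3072.
Both sides give 3072 at n = 5, and the initial condition(s) match, so the closed form is consistent.

Yes, the closed form is correct.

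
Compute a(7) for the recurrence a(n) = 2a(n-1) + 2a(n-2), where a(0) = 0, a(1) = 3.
Computing the sequence terms:
0, 3, 6, 18, 48, 132, 360, 984

984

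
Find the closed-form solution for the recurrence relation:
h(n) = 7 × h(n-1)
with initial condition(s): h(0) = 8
Recurrence: h(n) = 7 × h(n-1), initial: h(0) = 8.
Each term is 7 times the previous, so this is geometric with ratio 7. After n steps: h(n) = h(0)·7ⁿ = 8·7ⁿ.

h(n) = 8·7ⁿ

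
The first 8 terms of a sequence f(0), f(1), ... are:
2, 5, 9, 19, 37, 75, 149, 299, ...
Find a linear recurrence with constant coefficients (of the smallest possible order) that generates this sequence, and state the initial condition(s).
Look for the lowest-order linear relation among consecutive terms.
Observation: f(n) - 1·f(n-1) - (2)·f(n-2) = 0 holds for the shown terms, and no order-1 relation f(n) = α·f(n-1) + β fits.
Check at n=3: 1·9 + (2)·5 = 19. ✓

f(n) = f(n-1) + 2f(n-2), f(0) = 2, f(1) = 5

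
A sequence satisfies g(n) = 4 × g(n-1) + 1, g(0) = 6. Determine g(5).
Computing step by step:
g(0) = 6
g(1) = 4 × 6 + 1 = 25
g(2) = 4 × 25 + 1 = 101
g(3) = 4 × 101 + 1 = 405
g(4) = 4 × 405 + 1 = 1621
g(5) = 4 × 1621 + 1 = 6485

6485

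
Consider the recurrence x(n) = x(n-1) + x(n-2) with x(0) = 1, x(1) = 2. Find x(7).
Computing the sequence terms:
1, 2, 3, 5, 8, 13, 21, 34

34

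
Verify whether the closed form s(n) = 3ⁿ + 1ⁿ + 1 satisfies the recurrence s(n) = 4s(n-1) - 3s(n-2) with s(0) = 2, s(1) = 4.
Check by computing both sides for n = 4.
From the recurrence with s(0) = 2, s(1) = 4:
  s(0) = 2, s(1) = 4, s(2) = 10, s(3) = 28, s(4) = 82
  so the recurrence gives s(4) = 82.
From the proposed closed form s(n) = 3ⁿ + 1ⁿ + 1:
  s(4) = 83.
The recurrence gives 82 but the closed form gives 83, so the closed form does not satisfy the recurrence.

No, the closed form is incorrect.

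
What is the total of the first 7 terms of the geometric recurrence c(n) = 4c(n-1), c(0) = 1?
Computing the sequence terms: 1, 4, 16, 64, 256, 1024, 4096
Adding these values together:

5461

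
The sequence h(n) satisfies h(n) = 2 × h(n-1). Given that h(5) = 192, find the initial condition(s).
In general h(n) = 2ⁿ · h(0). At n = 5: h(0) = h(5) / 2^5 = 192 / 32 = 6.

h(0) = 6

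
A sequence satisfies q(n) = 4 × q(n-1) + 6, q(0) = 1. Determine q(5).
Computing step by step:
q(0) = 1
q(1) = 4 × 1 + 6 = 10
q(2) = 4 × 10 + 6 = 46
q(3) = 4 × 46 + 6 = 190
q(4) = 4 × 190 + 6 = 766
q(5) = 4 × 766 + 6 = 3070

3070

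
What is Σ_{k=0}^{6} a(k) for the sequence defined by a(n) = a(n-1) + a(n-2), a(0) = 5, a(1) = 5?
Computing the sequence terms: 5, 5, 10, 15, 25, 40, 65
Adding these values together:

165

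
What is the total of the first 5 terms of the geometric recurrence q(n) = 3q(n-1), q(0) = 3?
Computing the sequence terms: 3, 9, 27, 81, 243
Adding these values together:

363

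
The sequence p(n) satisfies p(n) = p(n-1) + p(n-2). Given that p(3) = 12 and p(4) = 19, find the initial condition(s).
Work backwards using p(k) = p(k+2) - p(k+1):
p(2) = p(4) - p(3) = 19 - 12 = 7
p(1) = p(3) - p(2) = 12 - 7 = 5
p(0) = p(2) - p(1) = 7 - 5 = 2

p(0) = 2, p(1) = 5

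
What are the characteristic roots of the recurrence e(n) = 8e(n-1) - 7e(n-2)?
Substitute e(n) = rⁿ and divide through by rⁿ⁻²: r² - 8r + 7 = 0
Factor: (r - 7)(r - 1) = 0, so r = 7, 1.
General solution: e(n) = A·7ⁿ + B·1ⁿ

Characteristic: r² - 8r + 7 = 0, Roots: r = 7, 1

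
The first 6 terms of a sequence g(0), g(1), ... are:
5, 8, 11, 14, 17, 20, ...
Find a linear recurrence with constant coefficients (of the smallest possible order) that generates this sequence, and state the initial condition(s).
Look for the lowest-order linear relation among consecutive terms.
Observation: consecutive differences are constant (= 3).
Check at n=2: 1·8 + 3 = 11. ✓

g(n) = g(n-1) + 3, g(0) = 5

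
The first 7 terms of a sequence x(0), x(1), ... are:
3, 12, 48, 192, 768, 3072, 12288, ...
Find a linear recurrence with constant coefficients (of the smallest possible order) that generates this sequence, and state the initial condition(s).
Look for the lowest-order linear relation among consecutive terms.
Observation: each term is 4× the previous.
Check at n=2: 4·12 = 48. ✓

x(n) = 4 × x(n-1), x(0) = 3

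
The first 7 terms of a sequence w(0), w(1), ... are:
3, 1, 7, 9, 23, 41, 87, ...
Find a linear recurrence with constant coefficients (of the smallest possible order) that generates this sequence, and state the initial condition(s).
Look for the lowest-order linear relation among consecutive terms.
Observation: w(n) - 1·w(n-1) - (2)·w(n-2) = 0 holds for the shown terms, and no order-1 relation w(n) = α·w(n-1) + β fits.
Check at n=3: 1·7 + (2)·1 = 9. ✓

w(n) = w(n-1) + 2w(n-2), w(0) = 3, w(1) = 1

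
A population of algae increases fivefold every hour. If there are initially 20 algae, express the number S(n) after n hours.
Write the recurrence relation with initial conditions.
Each hour multiplies the count by 5, so the count after n hours depends only on the count after n-1 hours: S(n) = 5 × S(n-1). The starting count gives S(0) = 20.
Unrolling n times gives the closed form S(n) = 20 × 5ⁿ.

S(n) = 5 × S(n-1), S(0) = 20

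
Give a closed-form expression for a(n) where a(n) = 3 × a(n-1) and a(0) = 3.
Recurrence: a(n) = 3 × a(n-1), initial: a(0) = 3.
Each term is 3 times the previous, so this is geometric with ratio 3. After n steps: a(n) = a(0)·3ⁿ = 3·3ⁿ.

a(n) = 3·3ⁿ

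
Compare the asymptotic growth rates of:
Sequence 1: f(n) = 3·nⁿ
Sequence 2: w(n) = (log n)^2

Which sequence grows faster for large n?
Comparing growth rates:
Growth-rate hierarchy: log n ≺ any polynomial ≺ any exponential cⁿ (c>1) ≺ n! ≺ nⁿ.
super-exponential nⁿ dominates polylogarithmic (log n)^2 asymptotically.

f(n) grows faster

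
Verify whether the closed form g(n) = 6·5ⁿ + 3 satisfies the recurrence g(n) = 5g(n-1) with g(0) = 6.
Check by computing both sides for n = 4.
From the recurrence with g(0) = 6:
  g(0) = 6, g(1) = 30, g(2) = 150, g(3) = 750, g(4) = 3750
  so the recurrence gives g(4) = 3750.
From the proposed closed form g(n) = 6·5ⁿ + 3:
  g(4) = 3753.
The recurrence gives 3750 but the closed form gives 3753, so the closed form does not satisfy the recurrence.

No, the closed form is incorrect.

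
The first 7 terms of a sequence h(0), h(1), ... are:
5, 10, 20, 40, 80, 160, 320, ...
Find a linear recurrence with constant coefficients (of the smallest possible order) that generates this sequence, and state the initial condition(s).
Look for the lowest-order linear relation among consecutive terms.
Observation: each term is 2× the previous.
Check at n=2: 2·10 = 20. ✓

h(n) = 2 × h(n-1), h(0) = 5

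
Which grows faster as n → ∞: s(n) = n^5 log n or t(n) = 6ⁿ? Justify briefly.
Comparing growth rates:
Growth-rate hierarchy: log n ≺ any polynomial ≺ any exponential cⁿ (c>1) ≺ n! ≺ nⁿ.
exponential base 6 dominates polynomial degree 5 (with log factor) asymptotically.

t(n) grows faster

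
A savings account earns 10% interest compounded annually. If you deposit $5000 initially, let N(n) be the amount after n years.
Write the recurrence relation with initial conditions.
Each year the balance grows by 10%, i.e. is multiplied by 1 + 10/100 = 1.1, so N(n) = 1.1 × N(n-1). The initial deposit gives N(0) = 5000.
Unrolling gives the closed form N(n) = 5000 × (1.1)ⁿ.

N(n) = 1.1 × N(n-1), N(0) = 5000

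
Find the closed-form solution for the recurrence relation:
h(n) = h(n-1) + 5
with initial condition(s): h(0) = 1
Recurrence: h(n) = h(n-1) + 5, initial: h(0) = 1.
Each step adds 5, so h(n) = h(0) + 5n = 5n + 1.

h(n) = 5n + 1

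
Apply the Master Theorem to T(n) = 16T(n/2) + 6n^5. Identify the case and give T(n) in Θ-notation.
Master Theorem template: T(n) = a·T(n/b) + f(n).
Here: a=16, b=2, f(n)=6n^5
Compute log_b(a) = log_2(16) = 4.
f(n) = 6n^5 = Ω(n^(4+ε)) with ε = 1, and the regularity condition holds (a·f(n/b) = (a/b^5)·f(n) with a/b^5 = 2^-1 < 1). Case 3: T(n) = Θ(f(n)) = Θ(n^5).

Case 3: T(n) = Θ(n^5)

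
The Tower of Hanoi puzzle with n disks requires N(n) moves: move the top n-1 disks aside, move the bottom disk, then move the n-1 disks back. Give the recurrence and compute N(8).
Moving n disks = move the top n-1 disks aside (N(n-1) moves) + move the largest disk (1 move) + move the n-1 disks back on top (N(n-1) moves), so N(n) = 2N(n-1) + 1, with N(1) = 1 (a single disk takes one move).
First terms: 1, 3, 7, 15, 31, 63, … — each is one less than a power of 2. Indeed N(n) + 1 = 2(N(n-1) + 1) with N(1) + 1 = 2, so N(n) + 1 = 2ⁿ and N(n) = 2ⁿ - 1.
Hence N(8) = 2^8 - 1 = 256 - 1 = 255.

N(n) = 2N(n-1) + 1, N(1) = 1; N(8) = 255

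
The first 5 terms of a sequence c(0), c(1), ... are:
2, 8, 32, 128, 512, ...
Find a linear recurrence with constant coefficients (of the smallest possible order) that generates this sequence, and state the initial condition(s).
Look for the lowest-order linear relation among consecutive terms.
Observation: each term is 4× the previous.
Check at n=2: 4·8 = 32. ✓

c(n) = 4 × c(n-1), c(0) = 2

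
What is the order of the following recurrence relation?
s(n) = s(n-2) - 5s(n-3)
The order is the largest lag k for which s(n-k) appears. Here the deepest term is s(n-3), so the order is 3.

Order 3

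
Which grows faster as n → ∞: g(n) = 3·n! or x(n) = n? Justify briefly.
Comparing growth rates:
Growth-rate hierarchy: log n ≺ any polynomial ≺ any exponential cⁿ (c>1) ≺ n! ≺ nⁿ.
factorial dominates polynomial degree 1 asymptotically.

g(n) grows faster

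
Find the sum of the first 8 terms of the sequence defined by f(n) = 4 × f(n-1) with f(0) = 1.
Computing the sequence terms: 1, 4, 16, 64, 256, 1024, 4096, 16384
Adding these values together:

21845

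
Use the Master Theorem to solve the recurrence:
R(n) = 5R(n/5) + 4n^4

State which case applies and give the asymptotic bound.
Master Theorem template: R(n) = a·R(n/b) + f(n).
Here: a=5, b=5, f(n)=4n^4
Compute log_b(a) = log_5(5) = 1.
f(n) = 4n^4 = Ω(n^(1+ε)) with ε = 3, and the regularity condition holds (a·f(n/b) = (a/b^4)·f(n) with a/b^4 = 5^-3 < 1). Case 3: R(n) = Θ(f(n)) = Θ(n^4).

Case 3: R(n) = Θ(n^4)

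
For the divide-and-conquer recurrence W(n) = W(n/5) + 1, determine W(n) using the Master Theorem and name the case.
Master Theorem template: W(n) = a·W(n/b) + f(n).
Here: a=1, b=5, f(n)=1
Compute log_b(a) = log_5(1) = 0.
f(n) = 1 = Θ(1). Case 2: W(n) = Θ(log n).

Case 2: W(n) = Θ(log n)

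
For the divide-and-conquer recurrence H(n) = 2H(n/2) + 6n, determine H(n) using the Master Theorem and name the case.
Master Theorem template: H(n) = a·H(n/b) + f(n).
Here: a=2, b=2, f(n)=6n
Compute log_b(a) = log_2(2) = 1.
f(n) = 6n = Θ(n). Case 2: H(n) = Θ(n log n).

Case 2: H(n) = Θ(n log n)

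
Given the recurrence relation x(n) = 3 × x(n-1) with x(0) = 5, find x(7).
Computing step by step:
x(0) = 5
x(1) = 3 × 5 = 15
x(2) = 3 × 15 = 45
x(3) = 3 × 45 = 135
x(4) = 3 × 135 = 405
x(5) = 3 × 405 = 1215
x(6) = 3 × 1215 = 3645
x(7) = 3 × 3645 = 10935

10935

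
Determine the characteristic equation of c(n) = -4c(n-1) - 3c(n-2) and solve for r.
Substitute c(n) = rⁿ and divide through by rⁿ⁻²: r² + 4r + 3 = 0
Factor: (r + 3)(r + 1) = 0, so r = -3, -1.
General solution: c(n) = A·(-3)ⁿ + B·(-1)ⁿ

Characteristic: r² + 4r + 3 = 0, Roots: r = -3, -1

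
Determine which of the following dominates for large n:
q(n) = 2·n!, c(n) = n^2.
Comparing growth rates:
Growth-rate hierarchy: log n ≺ any polynomial ≺ any exponential cⁿ (c>1) ≺ n! ≺ nⁿ.
factorial dominates polynomial degree 2 asymptotically.

q(n) grows faster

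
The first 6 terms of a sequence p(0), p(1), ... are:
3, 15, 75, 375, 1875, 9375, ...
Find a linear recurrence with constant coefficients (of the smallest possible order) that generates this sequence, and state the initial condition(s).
Look for the lowest-order linear relation among consecutive terms.
Observation: each term is 5× the previous.
Check at n=2: 5·15 = 75. ✓

p(n) = 5 × p(n-1), p(0) = 3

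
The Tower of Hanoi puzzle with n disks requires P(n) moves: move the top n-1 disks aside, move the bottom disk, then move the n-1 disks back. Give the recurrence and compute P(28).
Moving n disks = move the top n-1 disks aside (P(n-1) moves) + move the largest disk (1 move) + move the n-1 disks back on top (P(n-1) moves), so P(n) = 2P(n-1) + 1, with P(1) = 1 (a single disk takes one move).
First terms: 1, 3, 7, 15, 31, 63, … — each is one less than a power of 2. Indeed P(n) + 1 = 2(P(n-1) + 1) with P(1) + 1 = 2, so P(n) + 1 = 2ⁿ and P(n) = 2ⁿ - 1.
Hence P(28) = 2^28 - 1 = 268435456 - 1 = 268435455.

P(n) = 2P(n-1) + 1, P(1) = 1; P(28) = 268435455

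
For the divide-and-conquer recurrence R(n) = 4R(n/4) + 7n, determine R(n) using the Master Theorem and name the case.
Master Theorem template: R(n) = a·R(n/b) + f(n).
Here: a=4, b=4, f(n)=7n
Compute log_b(a) = log_4(4) = 1.
f(n) = 7n = Θ(n). Case 2: R(n) = Θ(n log n).

Case 2: R(n) = Θ(n log n)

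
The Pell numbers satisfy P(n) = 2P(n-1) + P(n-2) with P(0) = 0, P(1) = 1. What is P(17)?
Computing the sequence terms:
0, 1, 2, 5, 12, 29, 70, 169, 408, 985, 2378, 5741, 13860, 33461, 80782, 195025, 470832, 1136689

1136689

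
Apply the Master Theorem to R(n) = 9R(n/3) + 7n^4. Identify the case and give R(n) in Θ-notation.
Master Theorem template: R(n) = a·R(n/b) + f(n).
Here: a=9, b=3, f(n)=7n^4
Compute log_b(a) = log_3(9) = 2.
f(n) = 7n^4 = Ω(n^(2+ε)) with ε = 2, and the regularity condition holds (a·f(n/b) = (a/b^4)·f(n) with a/b^4 = 3^-2 < 1). Case 3: R(n) = Θ(f(n)) = Θ(n^4).

Case 3: R(n) = Θ(n^4)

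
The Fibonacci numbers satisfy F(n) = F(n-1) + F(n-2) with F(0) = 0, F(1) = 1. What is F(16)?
Computing the sequence terms:
0, 1, 1, 2, 3, 5, 8, 13, 21, 34, 55, 89, 144, 233, 377, 610, 987

987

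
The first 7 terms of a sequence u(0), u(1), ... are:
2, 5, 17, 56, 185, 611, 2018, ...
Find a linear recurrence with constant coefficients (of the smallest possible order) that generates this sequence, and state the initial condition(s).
Look for the lowest-order linear relation among consecutive terms.
Observation: u(n) - 3·u(n-1) - (1)·u(n-2) = 0 holds for the shown terms, and no order-1 relation u(n) = α·u(n-1) + β fits.
Check at n=3: 3·17 + (1)·5 = 56. ✓

u(n) = 3u(n-1) + u(n-2), u(0) = 2, u(1) = 5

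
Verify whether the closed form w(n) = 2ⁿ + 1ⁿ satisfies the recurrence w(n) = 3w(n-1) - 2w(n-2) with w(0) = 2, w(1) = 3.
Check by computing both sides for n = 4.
From the recurrence with w(0) = 2, w(1) = 3:
  w(0) = 2, w(1) = 3, w(2) = 5, w(3) = 9, w(4) = 17
  so the recurrence gives w(4) = 17.
From the proposed closed form w(n) = 2ⁿ + 1ⁿ:
  w(4) = 17.
Both sides give 17 at n = 4, and the initial condition(s) match, so the closed form is consistent.

Yes, the closed form is correct.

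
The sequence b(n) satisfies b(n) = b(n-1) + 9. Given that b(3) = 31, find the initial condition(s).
b(3) = b(0) + 3·9, so b(0) = 31 - 27 = 4.

b(0) = 4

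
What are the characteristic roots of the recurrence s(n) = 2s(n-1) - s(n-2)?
Substitute s(n) = rⁿ and divide through by rⁿ⁻²: r² - 2r + 1 = 0
Factor: (r - 1)² = 0, so r = 1 (double root).
General solution: s(n) = (A + Bn)·1ⁿ

Characteristic: r² - 2r + 1 = 0, Roots: r = 1 (double root)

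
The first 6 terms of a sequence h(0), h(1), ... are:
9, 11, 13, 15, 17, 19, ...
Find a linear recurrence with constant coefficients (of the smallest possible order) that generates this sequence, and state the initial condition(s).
Look for the lowest-order linear relation among consecutive terms.
Observation: consecutive differences are constant (= 2).
Check at n=2: 1·11 + 2 = 13. ✓

h(n) = h(n-1) + 2, h(0) = 9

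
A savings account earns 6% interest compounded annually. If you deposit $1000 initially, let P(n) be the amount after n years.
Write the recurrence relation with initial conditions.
Each year the balance grows by 6%, i.e. is multiplied by 1 + 6/100 = 1.06, so P(n) = 1.06 × P(n-1). The initial deposit gives P(0) = 1000.
Unrolling gives the closed form P(n) = 1000 × (1.06)ⁿ.

P(n) = 1.06 × P(n-1), P(0) = 1000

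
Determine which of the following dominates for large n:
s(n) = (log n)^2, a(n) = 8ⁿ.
Comparing growth rates:
Growth-rate hierarchy: log n ≺ any polynomial ≺ any exponential cⁿ (c>1) ≺ n! ≺ nⁿ.
exponential base 8 dominates polylogarithmic (log n)^2 asymptotically.

a(n) grows faster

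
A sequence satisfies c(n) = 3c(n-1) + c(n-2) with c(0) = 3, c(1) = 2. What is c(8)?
Computing the sequence terms:
3, 2, 9, 29, 96, 317, 1047, 3458, 11421

11421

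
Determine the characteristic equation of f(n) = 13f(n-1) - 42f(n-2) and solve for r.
Substitute f(n) = rⁿ and divide through by rⁿ⁻²: r² - 13r + 42 = 0
Factor: (r - 6)(r - 7) = 0, so r = 6, 7.
General solution: f(n) = A·6ⁿ + B·7ⁿ

Characteristic: r² - 13r + 42 = 0, Roots: r = 6, 7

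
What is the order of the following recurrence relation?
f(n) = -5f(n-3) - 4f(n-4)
The order is the largest lag k for which f(n-k) appears. Here the deepest term is f(n-4), so the order is 4.

Order 4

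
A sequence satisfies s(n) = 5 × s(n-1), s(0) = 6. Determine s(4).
Computing step by step:
s(0) = 6
s(1) = 5 × 6 = 30
s(2) = 5 × 30 = 150
s(3) = 5 × 150 = 750
s(4) = 5 × 750 = 3750

3750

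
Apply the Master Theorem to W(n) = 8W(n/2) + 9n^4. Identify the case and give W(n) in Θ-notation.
Master Theorem template: W(n) = a·W(n/b) + f(n).
Here: a=8, b=2, f(n)=9n^4
Compute log_b(a) = log_2(8) = 3.
f(n) = 9n^4 = Ω(n^(3+ε)) with ε = 1, and the regularity condition holds (a·f(n/b) = (a/b^4)·f(n) with a/b^4 = 2^-1 < 1). Case 3: W(n) = Θ(f(n)) = Θ(n^4).

Case 3: W(n) = Θ(n^4)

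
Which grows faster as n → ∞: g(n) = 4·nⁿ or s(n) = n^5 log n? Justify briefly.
Comparing growth rates:
Growth-rate hierarchy: log n ≺ any polynomial ≺ any exponential cⁿ (c>1) ≺ n! ≺ nⁿ.
super-exponential nⁿ dominates polynomial degree 5 (with log factor) asymptotically.

g(n) grows faster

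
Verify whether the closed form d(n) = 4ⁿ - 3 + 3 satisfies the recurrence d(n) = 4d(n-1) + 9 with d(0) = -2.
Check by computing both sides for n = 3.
From the recurrence with d(0) = -2:
  d(0) = -2, d(1) = 1, d(2) = 13, d(3) = 61
  so the recurrence gives d(3) = 61.
From the proposed closed form d(n) = 4ⁿ - 3 + 3:
  d(3) = 64.
The recurrence gives 61 but the closed form gives 64, so the closed form does not satisfy the recurrence.

No, the closed form is incorrect.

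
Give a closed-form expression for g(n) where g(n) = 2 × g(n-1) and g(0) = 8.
Recurrence: g(n) = 2 × g(n-1), initial: g(0) = 8.
Each term is 2 times the previous, so this is geometric with ratio 2. After n steps: g(n) = g(0)·2ⁿ = 8·2ⁿ.

g(n) = 8·2ⁿ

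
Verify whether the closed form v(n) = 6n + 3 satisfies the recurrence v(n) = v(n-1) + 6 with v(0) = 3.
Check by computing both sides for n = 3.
From the recurrence with v(0) = 3:
  v(0) = 3, v(1) = 9, v(2) = 15, v(3) = 21
  so the recurrence gives v(3) = 21.
From the proposed closed form v(n) = 6n + 3:
  v(3) = 21.
Both sides give 21 at n = 3, and the initial condition(s) match, so the closed form is consistent.

Yes, the closed form is correct.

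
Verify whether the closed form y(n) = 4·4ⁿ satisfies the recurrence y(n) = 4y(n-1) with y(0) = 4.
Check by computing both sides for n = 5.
From the recurrence with y(0) = 4:
  y(0) = 4, y(1) = 16, y(2) = 64, y(3) = 256, y(4) = 1024, y(5) = 4096
  so the recurrence gives y(5) = 4096.
From the proposed closed form y(n) = 4·4ⁿ:
  y(5) = 4096.
Both sides give 4096 at n = 5, and the initial condition(s) match, so the closed form is consistent.

Yes, the closed form is correct.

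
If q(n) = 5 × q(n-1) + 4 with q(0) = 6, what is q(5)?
Computing step by step:
q(0) = 6
q(1) = 5 × 6 + 4 = 34
q(2) = 5 × 34 + 4 = 174
q(3) = 5 × 174 + 4 = 874
q(4) = 5 × 874 + 4 = 4374
q(5) = 5 × 4374 + 4 = 21874

21874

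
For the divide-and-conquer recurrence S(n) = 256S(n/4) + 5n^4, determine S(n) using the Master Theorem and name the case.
Master Theorem template: S(n) = a·S(n/b) + f(n).
Here: a=256, b=4, f(n)=5n^4
Compute log_b(a) = log_4(256) = 4.
f(n) = 5n^4 = Θ(n^4). Case 2: S(n) = Θ(n^4 log n).

Case 2: S(n) = Θ(n^4 log n)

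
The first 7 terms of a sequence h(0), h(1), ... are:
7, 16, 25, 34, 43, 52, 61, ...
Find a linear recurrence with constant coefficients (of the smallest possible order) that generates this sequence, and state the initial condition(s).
Look for the lowest-order linear relation among consecutive terms.
Observation: consecutive differences are constant (= 9).
Check at n=2: 1·16 + 9 = 25. ✓

h(n) = h(n-1) + 9, h(0) = 7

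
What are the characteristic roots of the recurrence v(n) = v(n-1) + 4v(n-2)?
Substitute v(n) = rⁿ and divide through by rⁿ⁻²: r² - r - 4 = 0
Discriminant: 1² + 4·4 = 17, not a perfect square, so by the quadratic formula r = (1 ± √17)/2.
General solution: v(n) = A·r₁ⁿ + B·r₂ⁿ where r₁,r₂ = (1 ± √17)/2

Characteristic: r² - r - 4 = 0, Roots: r = (1 ± √17)/2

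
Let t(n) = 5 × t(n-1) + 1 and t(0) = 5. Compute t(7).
Computing step by step:
t(0) = 5
t(1) = 5 × 5 + 1 = 26
t(2) = 5 × 26 + 1 = 131
t(3) = 5 × 131 + 1 = 656
t(4) = 5 × 656 + 1 = 3281
t(5) = 5 × 3281 + 1 = 16406
t(6) = 5 × 16406 + 1 = 82031
t(7) = 5 × 82031 + 1 = 410156

410156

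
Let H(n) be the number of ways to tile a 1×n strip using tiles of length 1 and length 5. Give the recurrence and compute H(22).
Condition on the last tile: it has length 1 (leaving a 1×(n-1) strip) or length 5 (leaving a 1×(n-5) strip), so H(n) = H(n-1) + H(n-5) (order-5 linear recurrence).
For 0 ≤ i < 5 only unit tiles fit, so H(i) = 1.
Iterating the recurrence: H(5) = 2, H(6) = 3, H(7) = 4, H(8) = 5, H(9) = 6, H(10) = 8, H(11) = 11, H(12) = 15, H(13) = 20, H(14) = 26, H(15) = 34, H(16) = 45, H(17) = 60, H(18) = 80, H(19) = 106, H(20) = 140, H(21) = 185, H(22) = 245.

H(n) = H(n-1) + H(n-5), with H(i) = 1 for 0 ≤ i < 5; H(22) = 245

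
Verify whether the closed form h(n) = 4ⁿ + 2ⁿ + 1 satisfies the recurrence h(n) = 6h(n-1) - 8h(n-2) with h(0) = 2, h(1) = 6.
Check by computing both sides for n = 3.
From the recurrence with h(0) = 2, h(1) = 6:
  h(0) = 2, h(1) = 6, h(2) = 20, h(3) = 72
  so the recurrence gives h(3) = 72.
From the proposed closed form h(n) = 4ⁿ + 2ⁿ + 1:
  h(3) = 73.
The recurrence gives 72 but the closed form gives 73, so the closed form does not satisfy the recurrence.

No, the closed form is incorrect.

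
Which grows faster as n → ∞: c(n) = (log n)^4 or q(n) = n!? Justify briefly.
Comparing growth rates:
Growth-rate hierarchy: log n ≺ any polynomial ≺ any exponential cⁿ (c>1) ≺ n! ≺ nⁿ.
factorial dominates polylogarithmic (log n)^4 asymptotically.

q(n) grows faster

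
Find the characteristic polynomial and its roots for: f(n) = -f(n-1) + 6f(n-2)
Substitute f(n) = rⁿ and divide through by rⁿ⁻²: r² + r - 6 = 0
Factor: (r + 3)(r - 2) = 0, so r = -3, 2.
General solution: f(n) = A·(-3)ⁿ + B·2ⁿ

Characteristic: r² + r - 6 = 0, Roots: r = -3, 2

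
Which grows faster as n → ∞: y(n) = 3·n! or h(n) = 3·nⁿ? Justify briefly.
Comparing growth rates:
Growth-rate hierarchy: log n ≺ any polynomial ≺ any exponential cⁿ (c>1) ≺ n! ≺ nⁿ.
super-exponential nⁿ dominates factorial asymptotically.

h(n) grows faster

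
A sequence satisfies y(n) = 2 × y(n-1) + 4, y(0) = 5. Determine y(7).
Computing step by step:
y(0) = 5
y(1) = 2 × 5 + 4 = 14
y(2) = 2 × 14 + 4 = 32
y(3) = 2 × 32 + 4 = 68
y(4) = 2 × 68 + 4 = 140
y(5) = 2 × 140 + 4 = 284
y(6) = 2 × 284 + 4 = 572
y(7) = 2 × 572 + 4 = 1148

1148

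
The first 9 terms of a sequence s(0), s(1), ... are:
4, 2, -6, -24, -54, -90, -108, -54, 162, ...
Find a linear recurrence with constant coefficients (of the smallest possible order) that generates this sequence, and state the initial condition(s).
Look for the lowest-order linear relation among consecutive terms.
Observation: s(n) - 3·s(n-1) - (-3)·s(n-2) = 0 holds for the shown terms, and no order-1 relation s(n) = α·s(n-1) + β fits.
Check at n=3: 3·-6 + (-3)·2 = -24. ✓

s(n) = 3s(n-1) - 3s(n-2), s(0) = 4, s(1) = 2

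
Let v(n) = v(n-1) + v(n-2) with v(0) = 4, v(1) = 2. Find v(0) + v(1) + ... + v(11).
Computing the sequence terms: 4, 2, 6, 8, 14, 22, 36, 58, 94, 152, 246, 398
Adding these values together:

1040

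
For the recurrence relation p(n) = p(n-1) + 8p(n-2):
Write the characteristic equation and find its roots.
Substitute p(n) = rⁿ and divide through by rⁿ⁻²: r² - r - 8 = 0
Discriminant: 1² + 4·8 = 33, not a perfect square, so by the quadratic formula r = (1 ± √33)/2.
General solution: p(n) = A·r₁ⁿ + B·r₂ⁿ where r₁,r₂ = (1 ± √33)/2

Characteristic: r² - r - 8 = 0, Roots: r = (1 ± √33)/2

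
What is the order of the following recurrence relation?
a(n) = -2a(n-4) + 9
The order is the largest lag k for which a(n-k) appears. Here the deepest term is a(n-4) (the 9 term is non-homogeneous and does not affect the order), so the order is 4.

Order 4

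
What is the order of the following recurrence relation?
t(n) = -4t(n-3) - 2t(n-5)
The order is the largest lag k for which t(n-k) appears. Here the deepest term is t(n-5), so the order is 5.

Order 5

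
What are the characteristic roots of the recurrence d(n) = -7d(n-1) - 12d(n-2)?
Substitute d(n) = rⁿ and divide through by rⁿ⁻²: r² + 7r + 12 = 0
Factor: (r + 3)(r + 4) = 0, so r = -3, -4.
General solution: d(n) = A·(-3)ⁿ + B·(-4)ⁿ

Characteristic: r² + 7r + 12 = 0, Roots: r = -3, -4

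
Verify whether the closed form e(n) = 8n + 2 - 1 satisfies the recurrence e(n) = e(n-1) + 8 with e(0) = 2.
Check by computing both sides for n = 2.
From the recurrence with e(0) = 2:
  e(0) = 2, e(1) = 10, e(2) = 18
  so the recurrence gives e(2) = 18.
From the proposed closed form e(n) = 8n + 2 - 1:
  e(2) = 17.
The recurrence gives 18 but the closed form gives 17, so the closed form does not satisfy the recurrence.

No, the closed form is incorrect.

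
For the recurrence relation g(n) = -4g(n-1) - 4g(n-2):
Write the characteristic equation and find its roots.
Substitute g(n) = rⁿ and divide through by rⁿ⁻²: r² + 4r + 4 = 0
Factor: (r + 2)² = 0, so r = -2 (double root).
General solution: g(n) = (A + Bn)·(-2)ⁿ

Characteristic: r² + 4r + 4 = 0, Roots: r = -2 (double root)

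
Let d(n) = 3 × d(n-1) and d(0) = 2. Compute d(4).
Computing step by step:
d(0) = 2
d(1) = 3 × 2 = 6
d(2) = 3 × 6 = 18
d(3) = 3 × 18 = 54
d(4) = 3 × 54 = 162

162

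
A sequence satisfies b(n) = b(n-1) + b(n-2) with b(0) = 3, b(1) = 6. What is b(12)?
Computing the sequence terms:
3, 6, 9, 15, 24, 39, 63, 102, 165, 267, 432, 699, 1131

1131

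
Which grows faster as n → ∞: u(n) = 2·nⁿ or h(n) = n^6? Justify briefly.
Comparing growth rates:
Growth-rate hierarchy: log n ≺ any polynomial ≺ any exponential cⁿ (c>1) ≺ n! ≺ nⁿ.
super-exponential nⁿ dominates polynomial degree 6 asymptotically.

u(n) grows faster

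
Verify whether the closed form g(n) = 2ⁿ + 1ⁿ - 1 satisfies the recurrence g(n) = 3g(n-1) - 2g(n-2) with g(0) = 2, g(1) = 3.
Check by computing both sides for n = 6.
From the recurrence with g(0) = 2, g(1) = 3:
  g(0) = 2, g(1) = 3, g(2) = 5, g(3) = 9, g(4) = 17, g(5) = 33, g(6) = 65
  so the recurrence gives g(6) = 65.
From the proposed closed form g(n) = 2ⁿ + 1ⁿ - 1:
  g(6) = 64.
The recurrence gives 65 but the closed form gives 64, so the closed form does not satisfy the recurrence.

No, the closed form is incorrect.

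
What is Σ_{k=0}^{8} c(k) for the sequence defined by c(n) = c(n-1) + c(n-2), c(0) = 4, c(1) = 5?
Computing the sequence terms: 4, 5, 9, 14, 23, 37, 60, 97, 157
Adding these values together:

406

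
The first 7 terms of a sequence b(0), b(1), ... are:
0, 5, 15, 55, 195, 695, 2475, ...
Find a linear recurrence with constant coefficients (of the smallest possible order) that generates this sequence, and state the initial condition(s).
Look for the lowest-order linear relation among consecutive terms.
Observation: b(n) - 3·b(n-1) - (2)·b(n-2) = 0 holds for the shown terms, and no order-1 relation b(n) = α·b(n-1) + β fits.
Check at n=3: 3·15 + (2)·5 = 55. ✓

b(n) = 3b(n-1) + 2b(n-2), b(0) = 0, b(1) = 5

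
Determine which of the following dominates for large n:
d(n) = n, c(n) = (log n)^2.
Comparing growth rates:
Growth-rate hierarchy: log n ≺ any polynomial ≺ any exponential cⁿ (c>1) ≺ n! ≺ nⁿ.
polynomial degree 1 dominates polylogarithmic (log n)^2 asymptotically.

d(n) grows faster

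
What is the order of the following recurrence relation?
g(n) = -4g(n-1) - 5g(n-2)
The order is the largest lag k for which g(n-k) appears. Here the deepest term is g(n-2), so the order is 2.

Order 2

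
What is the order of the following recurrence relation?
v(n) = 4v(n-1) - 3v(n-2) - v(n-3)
The order is the largest lag k for which v(n-k) appears. Here the deepest term is v(n-3), so the order is 3.

Order 3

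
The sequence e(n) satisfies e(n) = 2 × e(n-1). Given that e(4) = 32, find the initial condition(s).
In general e(n) = 2ⁿ · e(0). At n = 4: e(0) = e(4) / 2^4 = 32 / 16 = 2.

e(0) = 2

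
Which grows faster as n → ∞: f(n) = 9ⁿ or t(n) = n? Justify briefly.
Comparing growth rates:
Growth-rate hierarchy: log n ≺ any polynomial ≺ any exponential cⁿ (c>1) ≺ n! ≺ nⁿ.
exponential base 9 dominates polynomial degree 1 asymptotically.

f(n) grows faster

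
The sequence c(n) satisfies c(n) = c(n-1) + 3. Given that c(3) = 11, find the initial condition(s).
c(3) = c(0) + 3·3, so c(0) = 11 - 9 = 2.

c(0) = 2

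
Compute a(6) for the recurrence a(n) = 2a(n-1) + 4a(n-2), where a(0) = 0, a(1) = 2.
Computing the sequence terms:
0, 2, 4, 16, 48, 160, 512

512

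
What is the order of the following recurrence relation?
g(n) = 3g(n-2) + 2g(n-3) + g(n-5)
The order is the largest lag k for which g(n-k) appears. Here the deepest term is g(n-5), so the order is 5.

Order 5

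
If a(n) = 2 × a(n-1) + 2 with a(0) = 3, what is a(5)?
Computing step by step:
a(0) = 3
a(1) = 2 × 3 + 2 = 8
a(2) = 2 × 8 + 2 = 18
a(3) = 2 × 18 + 2 = 38
a(4) = 2 × 38 + 2 = 78
a(5) = 2 × 78 + 2 = 158

158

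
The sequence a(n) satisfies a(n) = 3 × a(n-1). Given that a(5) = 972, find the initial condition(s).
In general a(n) = 3ⁿ · a(0). At n = 5: a(0) = a(5) / 3^5 = 972 / 243 = 4.

a(0) = 4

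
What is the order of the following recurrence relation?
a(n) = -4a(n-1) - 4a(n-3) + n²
The order is the largest lag k for which a(n-k) appears. Here the deepest term is a(n-3) (the n² term is non-homogeneous and does not affect the order), so the order is 3.

Order 3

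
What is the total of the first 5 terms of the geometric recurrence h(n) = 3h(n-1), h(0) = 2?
Computing the sequence terms: 2, 6, 18, 54, 162
Adding these values together:

242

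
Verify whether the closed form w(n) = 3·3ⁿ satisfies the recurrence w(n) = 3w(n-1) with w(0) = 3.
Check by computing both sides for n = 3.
From the recurrence with w(0) = 3:
  w(0) = 3, w(1) = 9, w(2) = 27, w(3) = 81
  so the recurrence gives w(3) = 81.
From the proposed closed form w(n) = 3·3ⁿ:
  w(3) = 81.
Both sides give 81 at n = 3, and the initial condition(s) match, so the closed form is consistent.

Yes, the closed form is correct.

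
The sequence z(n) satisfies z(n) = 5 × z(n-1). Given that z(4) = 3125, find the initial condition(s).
In general z(n) = 5ⁿ · z(0). At n = 4: z(0) = z(4) / 5^4 = 3125 / 625 = 5.

z(0) = 5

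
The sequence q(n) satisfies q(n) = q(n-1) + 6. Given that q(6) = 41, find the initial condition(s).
q(6) = q(0) + 6·6, so q(0) = 41 - 36 = 5.

q(0) = 5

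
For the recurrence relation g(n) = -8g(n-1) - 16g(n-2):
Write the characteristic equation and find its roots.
Substitute g(n) = rⁿ and divide through by rⁿ⁻²: r² + 8r + 16 = 0
Factor: (r + 4)² = 0, so r = -4 (double root).
General solution: g(n) = (A + Bn)·(-4)ⁿ

Characteristic: r² + 8r + 16 = 0, Roots: r = -4 (double root)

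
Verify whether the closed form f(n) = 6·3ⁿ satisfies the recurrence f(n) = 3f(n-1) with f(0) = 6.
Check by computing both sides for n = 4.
From the recurrence with f(0) = 6:
  f(0) = 6, f(1) = 18, f(2) = 54, f(3) = 162, f(4) = 486
  so the recurrence gives f(4) = 486.
From the proposed closed form f(n) = 6·3ⁿ:
  f(4) = 486.
Both sides give 486 at n = 4, and the initial condition(s) match, so the closed form is consistent.

Yes, the closed form is correct.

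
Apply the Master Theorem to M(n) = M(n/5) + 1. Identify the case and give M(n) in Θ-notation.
Master Theorem template: M(n) = a·M(n/b) + f(n).
Here: a=1, b=5, f(n)=1
Compute log_b(a) = log_5(1) = 0.
f(n) = 1 = Θ(1). Case 2: M(n) = Θ(log n).

Case 2: M(n) = Θ(log n)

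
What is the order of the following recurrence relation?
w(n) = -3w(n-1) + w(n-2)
The order is the largest lag k for which w(n-k) appears. Here the deepest term is w(n-2), so the order is 2.

Order 2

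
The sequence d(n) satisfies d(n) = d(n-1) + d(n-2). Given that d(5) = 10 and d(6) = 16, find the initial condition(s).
Work backwards using d(k) = d(k+2) - d(k+1):
d(4) = d(6) - d(5) = 16 - 10 = 6
d(3) = d(5) - d(4) = 10 - 6 = 4
d(2) = d(4) - d(3) = 6 - 4 = 2
d(1) = d(3) - d(2) = 4 - 2 = 2
d(0) = d(2) - d(1) = 2 - 2 = 0

d(0) = 0, d(1) = 2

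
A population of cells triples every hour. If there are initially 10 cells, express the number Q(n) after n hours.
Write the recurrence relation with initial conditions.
Each hour multiplies the count by 3, so the count after n hours depends only on the count after n-1 hours: Q(n) = 3 × Q(n-1). The starting count gives Q(0) = 10.
Unrolling n times gives the closed form Q(n) = 10 × 3ⁿ.

Q(n) = 3 × Q(n-1), Q(0) = 10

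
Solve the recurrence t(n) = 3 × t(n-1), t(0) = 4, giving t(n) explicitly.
Recurrence: t(n) = 3 × t(n-1), initial: t(0) = 4.
Each term is 3 times the previous, so this is geometric with ratio 3. After n steps: t(n) = t(0)·3ⁿ = 4·3ⁿ.

t(n) = 4·3ⁿ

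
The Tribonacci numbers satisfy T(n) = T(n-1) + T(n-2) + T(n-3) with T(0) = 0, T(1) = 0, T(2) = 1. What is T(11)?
Computing the sequence terms:
0, 0, 1, 1, 2, 4, 7, 13, 24, 44, 81, 149

149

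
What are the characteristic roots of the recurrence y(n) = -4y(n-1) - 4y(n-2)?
Substitute y(n) = rⁿ and divide through by rⁿ⁻²: r² + 4r + 4 = 0
Factor: (r + 2)² = 0, so r = -2 (double root).
General solution: y(n) = (A + Bn)·(-2)ⁿ

Characteristic: r² + 4r + 4 = 0, Roots: r = -2 (double root)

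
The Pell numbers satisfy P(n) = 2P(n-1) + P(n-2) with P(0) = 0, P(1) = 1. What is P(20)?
Computing the sequence terms:
0, 1, 2, 5, 12, 29, 70, 169, 408, 985, 2378, 5741, 13860, 33461, 80782, 195025, 470832, 1136689, 2744210, 6625109, 15994428

15994428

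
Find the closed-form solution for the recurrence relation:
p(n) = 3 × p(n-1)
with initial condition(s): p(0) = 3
Recurrence: p(n) = 3 × p(n-1), initial: p(0) = 3.
Each term is 3 times the previous, so this is geometric with ratio 3. After n steps: p(n) = p(0)·3ⁿ = 3·3ⁿ.

p(n) = 3·3ⁿ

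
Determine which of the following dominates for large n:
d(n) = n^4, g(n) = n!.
Comparing growth rates:
Growth-rate hierarchy: log n ≺ any polynomial ≺ any exponential cⁿ (c>1) ≺ n! ≺ nⁿ.
factorial dominates polynomial degree 4 asymptotically.

g(n) grows faster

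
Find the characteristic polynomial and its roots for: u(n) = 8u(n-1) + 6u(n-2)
Substitute u(n) = rⁿ and divide through by rⁿ⁻²: r² - 8r - 6 = 0
Discriminant: 8² + 4·6 = 88, not a perfect square, so by the quadratic formula r = (8 ± √88)/2.
General solution: u(n) = A·r₁ⁿ + B·r₂ⁿ where r₁,r₂ = (8 ± √88)/2

Characteristic: r² - 8r - 6 = 0, Roots: r = (8 ± √88)/2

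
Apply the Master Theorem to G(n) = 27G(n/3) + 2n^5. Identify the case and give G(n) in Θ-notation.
Master Theorem template: G(n) = a·G(n/b) + f(n).
Here: a=27, b=3, f(n)=2n^5
Compute log_b(a) = log_3(27) = 3.
f(n) = 2n^5 = Ω(n^(3+ε)) with ε = 2, and the regularity condition holds (a·f(n/b) = (a/b^5)·f(n) with a/b^5 = 3^-2 < 1). Case 3: G(n) = Θ(f(n)) = Θ(n^5).

Case 3: G(n) = Θ(n^5)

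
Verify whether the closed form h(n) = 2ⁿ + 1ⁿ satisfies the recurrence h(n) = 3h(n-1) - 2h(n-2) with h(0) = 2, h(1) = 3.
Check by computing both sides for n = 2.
From the recurrence with h(0) = 2, h(1) = 3:
  h(0) = 2, h(1) = 3, h(2) = 5
  so the recurrence gives h(2) = 5.
From the proposed closed form h(n) = 2ⁿ + 1ⁿ:
  h(2) = 5.
Both sides give 5 at n = 2, and the initial condition(s) match, so the closed form is consistent.

Yes, the closed form is correct.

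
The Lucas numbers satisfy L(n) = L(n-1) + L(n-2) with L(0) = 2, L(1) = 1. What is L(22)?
Computing the sequence terms:
2, 1, 3, 4, 7, 11, 18, 29, 47, 76, 123, 199, 322, 521, 843, 1364, 2207, 3571, 5778, 9349, 15127, 24476, 39603

39603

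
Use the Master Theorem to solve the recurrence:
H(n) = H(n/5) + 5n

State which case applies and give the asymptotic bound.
Master Theorem template: H(n) = a·H(n/b) + f(n).
Here: a=1, b=5, f(n)=5n
Compute log_b(a) = log_5(1) = 0.
f(n) = 5n = Ω(n^(0+ε)) with ε = 1, and the regularity condition holds (a·f(n/b) = (a/b^1)·f(n) with a/b^1 = 5^-1 < 1). Case 3: H(n) = Θ(f(n)) = Θ(n).

Case 3: H(n) = Θ(n)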